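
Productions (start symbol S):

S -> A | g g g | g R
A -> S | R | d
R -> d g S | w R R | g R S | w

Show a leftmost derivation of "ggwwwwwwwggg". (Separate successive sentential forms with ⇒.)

S⇒gR⇒ggRS⇒ggwRRS⇒ggwwRRRS⇒ggwwwRRRRS⇒ggwwwwRRRS⇒ggwwwwwRRS⇒ggwwwwwwRS⇒ggwwwwwwwS⇒ggwwwwwwwggg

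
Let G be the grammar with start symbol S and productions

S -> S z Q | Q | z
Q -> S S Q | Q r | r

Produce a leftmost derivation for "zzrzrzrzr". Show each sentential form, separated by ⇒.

S ⇒ SzQ ⇒ SzQzQ ⇒ SzQzQzQ ⇒ SzQzQzQzQ ⇒ zzQzQzQzQ ⇒ zzrzQzQzQ ⇒ zzrzrzQzQ ⇒ zzrzrzrzQ ⇒ zzrzrzrzr

S ⇒ SzQ   [S -> S z Q]
SzQ ⇒ SzQzQ   [S -> S z Q]
SzQzQ ⇒ SzQzQzQ   [S -> S z Q]
SzQzQzQ ⇒ SzQzQzQzQ   [S -> S z Q]
SzQzQzQzQ ⇒ zzQzQzQzQ   [S -> z]
zzQzQzQzQ ⇒ zzrzQzQzQ   [Q -> r]
zzrzQzQzQ ⇒ zzrzrzQzQ   [Q -> r]
zzrzrzQzQ ⇒ zzrzrzrzQ   [Q -> r]
zzrzrzrzQ ⇒ zzrzrzrzr   [Q -> r]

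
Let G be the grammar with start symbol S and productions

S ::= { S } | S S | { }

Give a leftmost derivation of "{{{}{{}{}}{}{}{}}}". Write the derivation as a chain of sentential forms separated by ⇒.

S ⇒ {S}   [S ::= { S }]
{S} ⇒ {{S}}   [S ::= { S }]
{{S}} ⇒ {{SS}}   [S ::= S S]
{{SS}} ⇒ {{{}S}}   [S ::= { }]
{{{}S}} ⇒ {{{}SS}}   [S ::= S S]
{{{}SS}} ⇒ {{{}SSS}}   [S ::= S S]
{{{}SSS}} ⇒ {{{}SSSS}}   [S ::= S S]
{{{}SSSS}} ⇒ {{{}{S}SSS}}   [S ::= { S }]
{{{}{S}SSS}} ⇒ {{{}{SS}SSS}}   [S ::= S S]
{{{}{SS}SSS}} ⇒ {{{}{{}S}SSS}}   [S ::= { }]
{{{}{{}S}SSS}} ⇒ {{{}{{}{}}SSS}}   [S ::= { }]
{{{}{{}{}}SSS}} ⇒ {{{}{{}{}}{}SS}}   [S ::= { }]
{{{}{{}{}}{}SS}} ⇒ {{{}{{}{}}{}{}S}}   [S ::= { }]
{{{}{{}{}}{}{}S}} ⇒ {{{}{{}{}}{}{}{}}}   [S ::= { }]

S ⇒ {S} ⇒ {{S}} ⇒ {{SS}} ⇒ {{{}S}} ⇒ {{{}SS}} ⇒ {{{}SSS}} ⇒ {{{}SSSS}} ⇒ {{{}{S}SSS}} ⇒ {{{}{SS}SSS}} ⇒ {{{}{{}S}SSS}} ⇒ {{{}{{}{}}SSS}} ⇒ {{{}{{}{}}{}SS}} ⇒ {{{}{{}{}}{}{}S}} ⇒ {{{}{{}{}}{}{}{}}}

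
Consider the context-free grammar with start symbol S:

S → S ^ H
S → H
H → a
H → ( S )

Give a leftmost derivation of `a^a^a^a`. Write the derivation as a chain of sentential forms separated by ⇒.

S ⇒ S^H ⇒ S^H^H ⇒ S^H^H^H ⇒ H^H^H^H ⇒ a^H^H^H ⇒ a^a^H^H ⇒ a^a^a^H ⇒ a^a^a^a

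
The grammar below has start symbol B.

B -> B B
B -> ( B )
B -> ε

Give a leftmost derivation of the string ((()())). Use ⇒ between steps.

B⇒(B)⇒((B))⇒((BB))⇒(((B)B))⇒((()B))⇒((()(B)))⇒((()()))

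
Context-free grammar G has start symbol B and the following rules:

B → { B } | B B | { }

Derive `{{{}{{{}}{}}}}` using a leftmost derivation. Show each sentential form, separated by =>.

B => {B} => {{B}} => {{BB}} => {{{}B}} => {{{}{B}}} => {{{}{BB}}} => {{{}{{B}B}}} => {{{}{{{}}B}}} => {{{}{{{}}{}}}}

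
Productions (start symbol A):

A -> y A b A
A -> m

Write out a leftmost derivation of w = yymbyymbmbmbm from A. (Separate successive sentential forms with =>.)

A=>yAbA=>yyAbAbA=>yymbAbA=>yymbyAbAbA=>yymbyyAbAbAbA=>yymbyymbAbAbA=>yymbyymbmbAbA=>yymbyymbmbmbA=>yymbyymbmbmbm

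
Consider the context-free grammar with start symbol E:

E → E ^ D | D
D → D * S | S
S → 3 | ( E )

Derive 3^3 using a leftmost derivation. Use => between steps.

E => E^D => D^D => S^D => 3^D => 3^S => 3^3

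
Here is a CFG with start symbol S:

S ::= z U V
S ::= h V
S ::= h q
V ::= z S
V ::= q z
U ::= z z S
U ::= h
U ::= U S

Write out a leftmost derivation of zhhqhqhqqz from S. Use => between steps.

S => zUV => zUSV => zUSSV => zUSSSV => zhSSSV => zhhqSSV => zhhqhqSV => zhhqhqhqV => zhhqhqhqqz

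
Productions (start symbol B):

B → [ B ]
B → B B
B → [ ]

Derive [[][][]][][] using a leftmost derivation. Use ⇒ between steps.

B ⇒ BB   [B → B B]
BB ⇒ BBB   [B → B B]
BBB ⇒ [B]BB   [B → [ B ]]
[B]BB ⇒ [BB]BB   [B → B B]
[BB]BB ⇒ [[]B]BB   [B → [ ]]
[[]B]BB ⇒ [[]BB]BB   [B → B B]
[[]BB]BB ⇒ [[][]B]BB   [B → [ ]]
[[][]B]BB ⇒ [[][][]]BB   [B → [ ]]
[[][][]]BB ⇒ [[][][]][]B   [B → [ ]]
[[][][]][]B ⇒ [[][][]][][]   [B → [ ]]

B⇒BB⇒BBB⇒[B]BB⇒[BB]BB⇒[[]B]BB⇒[[]BB]BB⇒[[][]B]BB⇒[[][][]]BB⇒[[][][]][]B⇒[[][][]][][]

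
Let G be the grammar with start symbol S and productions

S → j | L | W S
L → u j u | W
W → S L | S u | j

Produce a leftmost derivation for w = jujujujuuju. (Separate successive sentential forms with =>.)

S=>WS=>SLS=>WSLS=>SLSLS=>jLSLS=>jujuSLS=>jujujLS=>jujujujuS=>jujujujuL=>jujujujuuju

S => WS   [S → W S]
WS => SLS   [W → S L]
SLS => WSLS   [S → W S]
WSLS => SLSLS   [W → S L]
SLSLS => jLSLS   [S → j]
jLSLS => jujuSLS   [L → u j u]
jujuSLS => jujujLS   [S → j]
jujujLS => jujujujuS   [L → u j u]
jujujujuS => jujujujuL   [S → L]
jujujujuL => jujujujuuju   [L → u j u]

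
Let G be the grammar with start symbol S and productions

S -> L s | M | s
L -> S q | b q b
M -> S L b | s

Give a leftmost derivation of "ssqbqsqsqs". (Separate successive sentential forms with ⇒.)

S ⇒ Ls   [S -> L s]
Ls ⇒ Sqs   [L -> S q]
Sqs ⇒ Lsqs   [S -> L s]
Lsqs ⇒ Sqsqs   [L -> S q]
Sqsqs ⇒ Lsqsqs   [S -> L s]
Lsqsqs ⇒ Sqsqsqs   [L -> S q]
Sqsqsqs ⇒ Mqsqsqs   [S -> M]
Mqsqsqs ⇒ SLbqsqsqs   [M -> S L b]
SLbqsqsqs ⇒ sLbqsqsqs   [S -> s]
sLbqsqsqs ⇒ sSqbqsqsqs   [L -> S q]
sSqbqsqsqs ⇒ ssqbqsqsqs   [S -> s]

S⇒Ls⇒Sqs⇒Lsqs⇒Sqsqs⇒Lsqsqs⇒Sqsqsqs⇒Mqsqsqs⇒SLbqsqsqs⇒sLbqsqsqs⇒sSqbqsqsqs⇒ssqbqsqsqs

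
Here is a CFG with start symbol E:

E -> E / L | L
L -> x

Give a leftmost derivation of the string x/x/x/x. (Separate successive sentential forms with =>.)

E => E/L => E/L/L => E/L/L/L => L/L/L/L => x/L/L/L => x/x/L/L => x/x/x/L => x/x/x/x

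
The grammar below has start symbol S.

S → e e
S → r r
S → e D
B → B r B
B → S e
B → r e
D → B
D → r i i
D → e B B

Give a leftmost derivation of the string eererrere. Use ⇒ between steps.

S⇒eD⇒eeBB⇒eeBrBB⇒eererBB⇒eererreB⇒eererrere

S ⇒ eD   [S → e D]
eD ⇒ eeBB   [D → e B B]
eeBB ⇒ eeBrBB   [B → B r B]
eeBrBB ⇒ eererBB   [B → r e]
eererBB ⇒ eererreB   [B → r e]
eererreB ⇒ eererrere   [B → r e]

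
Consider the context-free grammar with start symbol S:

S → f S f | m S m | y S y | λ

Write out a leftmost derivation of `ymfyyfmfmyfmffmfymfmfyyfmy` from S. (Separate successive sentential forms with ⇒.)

S ⇒ ySy   [S → y S y]
ySy ⇒ ymSmy   [S → m S m]
ymSmy ⇒ ymfSfmy   [S → f S f]
ymfSfmy ⇒ ymfySyfmy   [S → y S y]
ymfySyfmy ⇒ ymfyySyyfmy   [S → y S y]
ymfyySyyfmy ⇒ ymfyyfSfyyfmy   [S → f S f]
ymfyyfSfyyfmy ⇒ ymfyyfmSmfyyfmy   [S → m S m]
ymfyyfmSmfyyfmy ⇒ ymfyyfmfSfmfyyfmy   [S → f S f]
ymfyyfmfSfmfyyfmy ⇒ ymfyyfmfmSmfmfyyfmy   [S → m S m]
ymfyyfmfmSmfmfyyfmy ⇒ ymfyyfmfmySymfmfyyfmy   [S → y S y]
ymfyyfmfmySymfmfyyfmy ⇒ ymfyyfmfmyfSfymfmfyyfmy   [S → f S f]
ymfyyfmfmyfSfymfmfyyfmy ⇒ ymfyyfmfmyfmSmfymfmfyyfmy   [S → m S m]
ymfyyfmfmyfmSmfymfmfyyfmy ⇒ ymfyyfmfmyfmfSfmfymfmfyyfmy   [S → f S f]
ymfyyfmfmyfmfSfmfymfmfyyfmy ⇒ ymfyyfmfmyfmffmfymfmfyyfmy   [S → λ]

S ⇒ ySy ⇒ ymSmy ⇒ ymfSfmy ⇒ ymfySyfmy ⇒ ymfyySyyfmy ⇒ ymfyyfSfyyfmy ⇒ ymfyyfmSmfyyfmy ⇒ ymfyyfmfSfmfyyfmy ⇒ ymfyyfmfmSmfmfyyfmy ⇒ ymfyyfmfmySymfmfyyfmy ⇒ ymfyyfmfmyfSfymfmfyyfmy ⇒ ymfyyfmfmyfmSmfymfmfyyfmy ⇒ ymfyyfmfmyfmfSfmfymfmfyyfmy ⇒ ymfyyfmfmyfmffmfymfmfyyfmy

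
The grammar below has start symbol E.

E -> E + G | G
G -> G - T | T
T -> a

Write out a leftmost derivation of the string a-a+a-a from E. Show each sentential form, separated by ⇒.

E ⇒ E+G ⇒ G+G ⇒ G-T+G ⇒ T-T+G ⇒ a-T+G ⇒ a-a+G ⇒ a-a+G-T ⇒ a-a+T-T ⇒ a-a+a-T ⇒ a-a+a-a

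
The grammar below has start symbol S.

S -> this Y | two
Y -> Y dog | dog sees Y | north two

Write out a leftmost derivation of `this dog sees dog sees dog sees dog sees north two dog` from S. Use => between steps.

S => this Y   [S -> this Y]
this Y => this dog sees Y   [Y -> dog sees Y]
this dog sees Y => this dog sees dog sees Y   [Y -> dog sees Y]
this dog sees dog sees Y => this dog sees dog sees dog sees Y   [Y -> dog sees Y]
this dog sees dog sees dog sees Y => this dog sees dog sees dog sees dog sees Y   [Y -> dog sees Y]
this dog sees dog sees dog sees dog sees Y => this dog sees dog sees dog sees dog sees Y dog   [Y -> Y dog]
this dog sees dog sees dog sees dog sees Y dog => this dog sees dog sees dog sees dog sees north two dog   [Y -> north two]

S => this Y => this dog sees Y => this dog sees dog sees Y => this dog sees dog sees dog sees Y => this dog sees dog sees dog sees dog sees Y => this dog sees dog sees dog sees dog sees Y dog => this dog sees dog sees dog sees dog sees north two dog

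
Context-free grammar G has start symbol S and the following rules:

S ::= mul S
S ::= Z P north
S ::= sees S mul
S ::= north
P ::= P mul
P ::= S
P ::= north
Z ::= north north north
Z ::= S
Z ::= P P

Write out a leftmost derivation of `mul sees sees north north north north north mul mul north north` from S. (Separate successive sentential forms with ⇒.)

S ⇒ mul S   [S ::= mul S]
mul S ⇒ mul Z P north   [S ::= Z P north]
mul Z P north ⇒ mul S P north   [Z ::= S]
mul S P north ⇒ mul sees S mul P north   [S ::= sees S mul]
mul sees S mul P north ⇒ mul sees sees S mul mul P north   [S ::= sees S mul]
mul sees sees S mul mul P north ⇒ mul sees sees Z P north mul mul P north   [S ::= Z P north]
mul sees sees Z P north mul mul P north ⇒ mul sees sees north north north P north mul mul P north   [Z ::= north north north]
mul sees sees north north north P north mul mul P north ⇒ mul sees sees north north north north north mul mul P north   [P ::= north]
mul sees sees north north north north north mul mul P north ⇒ mul sees sees north north north north north mul mul north north   [P ::= north]

S ⇒ mul S ⇒ mul Z P north ⇒ mul S P north ⇒ mul sees S mul P north ⇒ mul sees sees S mul mul P north ⇒ mul sees sees Z P north mul mul P north ⇒ mul sees sees north north north P north mul mul P north ⇒ mul sees sees north north north north north mul mul P north ⇒ mul sees sees north north north north north mul mul north north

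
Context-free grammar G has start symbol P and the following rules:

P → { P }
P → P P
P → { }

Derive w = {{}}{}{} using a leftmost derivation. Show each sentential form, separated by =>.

P => PP => {P}P => {{}}P => {{}}PP => {{}}{}P => {{}}{}{}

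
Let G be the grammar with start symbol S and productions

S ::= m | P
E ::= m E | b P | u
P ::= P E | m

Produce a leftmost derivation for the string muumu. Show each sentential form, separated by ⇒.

S ⇒ P   [S ::= P]
P ⇒ PE   [P ::= P E]
PE ⇒ PEE   [P ::= P E]
PEE ⇒ PEEE   [P ::= P E]
PEEE ⇒ mEEE   [P ::= m]
mEEE ⇒ muEE   [E ::= u]
muEE ⇒ muuE   [E ::= u]
muuE ⇒ muumE   [E ::= m E]
muumE ⇒ muumu   [E ::= u]

S ⇒ P ⇒ PE ⇒ PEE ⇒ PEEE ⇒ mEEE ⇒ muEE ⇒ muuE ⇒ muumE ⇒ muumu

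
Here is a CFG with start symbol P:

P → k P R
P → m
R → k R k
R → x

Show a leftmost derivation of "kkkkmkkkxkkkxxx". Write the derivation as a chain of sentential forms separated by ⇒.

P ⇒ kPR   [P → k P R]
kPR ⇒ kkPRR   [P → k P R]
kkPRR ⇒ kkkPRRR   [P → k P R]
kkkPRRR ⇒ kkkkPRRRR   [P → k P R]
kkkkPRRRR ⇒ kkkkmRRRR   [P → m]
kkkkmRRRR ⇒ kkkkmkRkRRR   [R → k R k]
kkkkmkRkRRR ⇒ kkkkmkkRkkRRR   [R → k R k]
kkkkmkkRkkRRR ⇒ kkkkmkkkRkkkRRR   [R → k R k]
kkkkmkkkRkkkRRR ⇒ kkkkmkkkxkkkRRR   [R → x]
kkkkmkkkxkkkRRR ⇒ kkkkmkkkxkkkxRR   [R → x]
kkkkmkkkxkkkxRR ⇒ kkkkmkkkxkkkxxR   [R → x]
kkkkmkkkxkkkxxR ⇒ kkkkmkkkxkkkxxx   [R → x]

P ⇒ kPR ⇒ kkPRR ⇒ kkkPRRR ⇒ kkkkPRRRR ⇒ kkkkmRRRR ⇒ kkkkmkRkRRR ⇒ kkkkmkkRkkRRR ⇒ kkkkmkkkRkkkRRR ⇒ kkkkmkkkxkkkRRR ⇒ kkkkmkkkxkkkxRR ⇒ kkkkmkkkxkkkxxR ⇒ kkkkmkkkxkkkxxx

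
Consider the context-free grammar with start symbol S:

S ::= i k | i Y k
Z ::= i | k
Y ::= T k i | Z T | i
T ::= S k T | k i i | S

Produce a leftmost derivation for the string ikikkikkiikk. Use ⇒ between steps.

S⇒iYk⇒iZTk⇒ikTk⇒ikSkTk⇒ikikkTk⇒ikikkSk⇒ikikkiYkk⇒ikikkiZTkk⇒ikikkikTkk⇒ikikkikkiikk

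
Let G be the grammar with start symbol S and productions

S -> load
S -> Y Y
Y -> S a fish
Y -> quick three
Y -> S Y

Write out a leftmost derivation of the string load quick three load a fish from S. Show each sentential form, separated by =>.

S => Y Y   [S -> Y Y]
Y Y => S Y Y   [Y -> S Y]
S Y Y => load Y Y   [S -> load]
load Y Y => load quick three Y   [Y -> quick three]
load quick three Y => load quick three S a fish   [Y -> S a fish]
load quick three S a fish => load quick three load a fish   [S -> load]

S => Y Y => S Y Y => load Y Y => load quick three Y => load quick three S a fish => load quick three load a fish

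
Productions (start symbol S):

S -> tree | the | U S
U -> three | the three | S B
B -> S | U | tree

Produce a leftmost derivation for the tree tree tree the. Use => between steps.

S => U S => S B S => the B S => the S S => the U S S => the S B S S => the tree B S S => the tree tree S S => the tree tree tree S => the tree tree tree the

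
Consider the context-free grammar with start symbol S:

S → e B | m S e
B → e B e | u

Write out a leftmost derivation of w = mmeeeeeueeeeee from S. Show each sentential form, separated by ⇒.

S ⇒ mSe   [S → m S e]
mSe ⇒ mmSee   [S → m S e]
mmSee ⇒ mmeBee   [S → e B]
mmeBee ⇒ mmeeBeee   [B → e B e]
mmeeBeee ⇒ mmeeeBeeee   [B → e B e]
mmeeeBeeee ⇒ mmeeeeBeeeee   [B → e B e]
mmeeeeBeeeee ⇒ mmeeeeeBeeeeee   [B → e B e]
mmeeeeeBeeeeee ⇒ mmeeeeeueeeeee   [B → u]

S ⇒ mSe ⇒ mmSee ⇒ mmeBee ⇒ mmeeBeee ⇒ mmeeeBeeee ⇒ mmeeeeBeeeee ⇒ mmeeeeeBeeeeee ⇒ mmeeeeeueeeeee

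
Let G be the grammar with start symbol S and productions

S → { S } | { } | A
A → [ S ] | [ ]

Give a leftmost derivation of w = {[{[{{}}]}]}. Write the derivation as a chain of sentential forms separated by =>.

S => {S} => {A} => {[S]} => {[{S}]} => {[{A}]} => {[{[S]}]} => {[{[{S}]}]} => {[{[{{}}]}]}

S => {S}   [S → { S }]
{S} => {A}   [S → A]
{A} => {[S]}   [A → [ S ]]
{[S]} => {[{S}]}   [S → { S }]
{[{S}]} => {[{A}]}   [S → A]
{[{A}]} => {[{[S]}]}   [A → [ S ]]
{[{[S]}]} => {[{[{S}]}]}   [S → { S }]
{[{[{S}]}]} => {[{[{{}}]}]}   [S → { }]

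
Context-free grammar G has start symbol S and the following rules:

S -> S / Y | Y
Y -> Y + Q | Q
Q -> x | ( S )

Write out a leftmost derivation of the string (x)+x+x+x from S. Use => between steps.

S => Y   [S -> Y]
Y => Y+Q   [Y -> Y + Q]
Y+Q => Y+Q+Q   [Y -> Y + Q]
Y+Q+Q => Y+Q+Q+Q   [Y -> Y + Q]
Y+Q+Q+Q => Q+Q+Q+Q   [Y -> Q]
Q+Q+Q+Q => (S)+Q+Q+Q   [Q -> ( S )]
(S)+Q+Q+Q => (Y)+Q+Q+Q   [S -> Y]
(Y)+Q+Q+Q => (Q)+Q+Q+Q   [Y -> Q]
(Q)+Q+Q+Q => (x)+Q+Q+Q   [Q -> x]
(x)+Q+Q+Q => (x)+x+Q+Q   [Q -> x]
(x)+x+Q+Q => (x)+x+x+Q   [Q -> x]
(x)+x+x+Q => (x)+x+x+x   [Q -> x]

S => Y => Y+Q => Y+Q+Q => Y+Q+Q+Q => Q+Q+Q+Q => (S)+Q+Q+Q => (Y)+Q+Q+Q => (Q)+Q+Q+Q => (x)+Q+Q+Q => (x)+x+Q+Q => (x)+x+x+Q => (x)+x+x+x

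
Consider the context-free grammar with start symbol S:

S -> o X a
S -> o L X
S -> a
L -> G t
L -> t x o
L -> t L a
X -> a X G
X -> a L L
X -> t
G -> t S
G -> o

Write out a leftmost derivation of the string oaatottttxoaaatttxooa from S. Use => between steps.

S => oXa => oaXGa => oaaLLGa => oaaGtLGa => oaatStLGa => oaatoLXtLGa => oaatotLaXtLGa => oaatottLaaXtLGa => oaatotttLaaaXtLGa => oaatottttxoaaaXtLGa => oaatottttxoaaattLGa => oaatottttxoaaatttxoGa => oaatottttxoaaatttxooa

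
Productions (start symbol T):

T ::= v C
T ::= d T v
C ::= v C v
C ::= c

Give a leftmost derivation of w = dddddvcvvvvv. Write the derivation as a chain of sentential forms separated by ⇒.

T ⇒ dTv   [T ::= d T v]
dTv ⇒ ddTvv   [T ::= d T v]
ddTvv ⇒ dddTvvv   [T ::= d T v]
dddTvvv ⇒ ddddTvvvv   [T ::= d T v]
ddddTvvvv ⇒ dddddTvvvvv   [T ::= d T v]
dddddTvvvvv ⇒ dddddvCvvvvv   [T ::= v C]
dddddvCvvvvv ⇒ dddddvcvvvvv   [C ::= c]

T ⇒ dTv ⇒ ddTvv ⇒ dddTvvv ⇒ ddddTvvvv ⇒ dddddTvvvvv ⇒ dddddvCvvvvv ⇒ dddddvcvvvvv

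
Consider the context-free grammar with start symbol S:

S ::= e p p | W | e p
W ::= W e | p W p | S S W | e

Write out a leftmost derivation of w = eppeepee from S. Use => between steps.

S => W => SSW => eppSW => eppWW => eppSSWW => eppWSWW => eppeSWW => eppeepWW => eppeepeW => eppeepee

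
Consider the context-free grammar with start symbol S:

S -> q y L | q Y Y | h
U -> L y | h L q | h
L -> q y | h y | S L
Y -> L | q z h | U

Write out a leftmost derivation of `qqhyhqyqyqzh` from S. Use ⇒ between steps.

S ⇒ qYY   [S -> q Y Y]
qYY ⇒ qLY   [Y -> L]
qLY ⇒ qSLY   [L -> S L]
qSLY ⇒ qqYYLY   [S -> q Y Y]
qqYYLY ⇒ qqLYLY   [Y -> L]
qqLYLY ⇒ qqhyYLY   [L -> h y]
qqhyYLY ⇒ qqhyLLY   [Y -> L]
qqhyLLY ⇒ qqhySLLY   [L -> S L]
qqhySLLY ⇒ qqhyhLLY   [S -> h]
qqhyhLLY ⇒ qqhyhqyLY   [L -> q y]
qqhyhqyLY ⇒ qqhyhqyqyY   [L -> q y]
qqhyhqyqyY ⇒ qqhyhqyqyqzh   [Y -> q z h]

S ⇒ qYY ⇒ qLY ⇒ qSLY ⇒ qqYYLY ⇒ qqLYLY ⇒ qqhyYLY ⇒ qqhyLLY ⇒ qqhySLLY ⇒ qqhyhLLY ⇒ qqhyhqyLY ⇒ qqhyhqyqyY ⇒ qqhyhqyqyqzh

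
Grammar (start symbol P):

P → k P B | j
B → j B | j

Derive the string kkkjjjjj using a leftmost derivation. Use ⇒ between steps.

P⇒kPB⇒kkPBB⇒kkkPBBB⇒kkkjBBB⇒kkkjjBB⇒kkkjjjBB⇒kkkjjjjB⇒kkkjjjjj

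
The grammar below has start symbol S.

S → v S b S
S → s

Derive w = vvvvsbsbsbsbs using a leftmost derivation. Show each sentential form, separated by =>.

S => vSbS => vvSbSbS => vvvSbSbSbS => vvvvSbSbSbSbS => vvvvsbSbSbSbS => vvvvsbsbSbSbS => vvvvsbsbsbSbS => vvvvsbsbsbsbS => vvvvsbsbsbsbs

S => vSbS   [S → v S b S]
vSbS => vvSbSbS   [S → v S b S]
vvSbSbS => vvvSbSbSbS   [S → v S b S]
vvvSbSbSbS => vvvvSbSbSbSbS   [S → v S b S]
vvvvSbSbSbSbS => vvvvsbSbSbSbS   [S → s]
vvvvsbSbSbSbS => vvvvsbsbSbSbS   [S → s]
vvvvsbsbSbSbS => vvvvsbsbsbSbS   [S → s]
vvvvsbsbsbSbS => vvvvsbsbsbsbS   [S → s]
vvvvsbsbsbsbS => vvvvsbsbsbsbs   [S → s]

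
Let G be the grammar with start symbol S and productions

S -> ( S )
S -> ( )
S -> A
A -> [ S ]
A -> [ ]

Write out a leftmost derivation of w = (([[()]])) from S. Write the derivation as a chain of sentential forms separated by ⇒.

S ⇒ (S)   [S -> ( S )]
(S) ⇒ ((S))   [S -> ( S )]
((S)) ⇒ ((A))   [S -> A]
((A)) ⇒ (([S]))   [A -> [ S ]]
(([S])) ⇒ (([A]))   [S -> A]
(([A])) ⇒ (([[S]]))   [A -> [ S ]]
(([[S]])) ⇒ (([[()]]))   [S -> ( )]

S ⇒ (S) ⇒ ((S)) ⇒ ((A)) ⇒ (([S])) ⇒ (([A])) ⇒ (([[S]])) ⇒ (([[()]]))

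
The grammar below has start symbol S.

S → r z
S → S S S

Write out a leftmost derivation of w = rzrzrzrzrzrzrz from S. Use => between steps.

S => SSS => SSSSS => SSSSSSS => rzSSSSSS => rzrzSSSSS => rzrzrzSSSS => rzrzrzrzSSS => rzrzrzrzrzSS => rzrzrzrzrzrzS => rzrzrzrzrzrzrz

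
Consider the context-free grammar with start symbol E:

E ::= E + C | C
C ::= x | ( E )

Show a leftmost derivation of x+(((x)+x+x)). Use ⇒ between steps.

E ⇒ E+C   [E ::= E + C]
E+C ⇒ C+C   [E ::= C]
C+C ⇒ x+C   [C ::= x]
x+C ⇒ x+(E)   [C ::= ( E )]
x+(E) ⇒ x+(C)   [E ::= C]
x+(C) ⇒ x+((E))   [C ::= ( E )]
x+((E)) ⇒ x+((E+C))   [E ::= E + C]
x+((E+C)) ⇒ x+((E+C+C))   [E ::= E + C]
x+((E+C+C)) ⇒ x+((C+C+C))   [E ::= C]
x+((C+C+C)) ⇒ x+(((E)+C+C))   [C ::= ( E )]
x+(((E)+C+C)) ⇒ x+(((C)+C+C))   [E ::= C]
x+(((C)+C+C)) ⇒ x+(((x)+C+C))   [C ::= x]
x+(((x)+C+C)) ⇒ x+(((x)+x+C))   [C ::= x]
x+(((x)+x+C)) ⇒ x+(((x)+x+x))   [C ::= x]

E ⇒ E+C ⇒ C+C ⇒ x+C ⇒ x+(E) ⇒ x+(C) ⇒ x+((E)) ⇒ x+((E+C)) ⇒ x+((E+C+C)) ⇒ x+((C+C+C)) ⇒ x+(((E)+C+C)) ⇒ x+(((C)+C+C)) ⇒ x+(((x)+C+C)) ⇒ x+(((x)+x+C)) ⇒ x+(((x)+x+x))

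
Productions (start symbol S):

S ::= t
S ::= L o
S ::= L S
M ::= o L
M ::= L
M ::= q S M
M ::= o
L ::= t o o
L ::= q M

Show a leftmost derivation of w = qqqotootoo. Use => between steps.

S => Lo   [S ::= L o]
Lo => qMo   [L ::= q M]
qMo => qqSMo   [M ::= q S M]
qqSMo => qqLSMo   [S ::= L S]
qqLSMo => qqqMSMo   [L ::= q M]
qqqMSMo => qqqoLSMo   [M ::= o L]
qqqoLSMo => qqqotooSMo   [L ::= t o o]
qqqotooSMo => qqqotootMo   [S ::= t]
qqqotootMo => qqqotootoo   [M ::= o]

S => Lo => qMo => qqSMo => qqLSMo => qqqMSMo => qqqoLSMo => qqqotooSMo => qqqotootMo => qqqotootoo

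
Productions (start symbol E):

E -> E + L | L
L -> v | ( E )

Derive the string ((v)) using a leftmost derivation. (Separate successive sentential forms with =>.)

E => L   [E -> L]
L => (E)   [L -> ( E )]
(E) => (L)   [E -> L]
(L) => ((E))   [L -> ( E )]
((E)) => ((L))   [E -> L]
((L)) => ((v))   [L -> v]

E=>L=>(E)=>(L)=>((E))=>((L))=>((v))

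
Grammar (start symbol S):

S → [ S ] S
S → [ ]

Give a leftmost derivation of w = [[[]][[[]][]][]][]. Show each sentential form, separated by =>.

S => [S]S => [[S]S]S => [[[]]S]S => [[[]][S]S]S => [[[]][[S]S]S]S => [[[]][[[]]S]S]S => [[[]][[[]][]]S]S => [[[]][[[]][]][]]S => [[[]][[[]][]][]][]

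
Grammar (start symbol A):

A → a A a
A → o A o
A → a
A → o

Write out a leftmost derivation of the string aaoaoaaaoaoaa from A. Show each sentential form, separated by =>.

A => aAa   [A → a A a]
aAa => aaAaa   [A → a A a]
aaAaa => aaoAoaa   [A → o A o]
aaoAoaa => aaoaAaoaa   [A → a A a]
aaoaAaoaa => aaoaoAoaoaa   [A → o A o]
aaoaoAoaoaa => aaoaoaAaoaoaa   [A → a A a]
aaoaoaAaoaoaa => aaoaoaaaoaoaa   [A → a]

A=>aAa=>aaAaa=>aaoAoaa=>aaoaAaoaa=>aaoaoAoaoaa=>aaoaoaAaoaoaa=>aaoaoaaaoaoaa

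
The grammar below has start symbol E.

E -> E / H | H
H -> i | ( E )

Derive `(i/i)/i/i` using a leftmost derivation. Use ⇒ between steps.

E ⇒ E/H   [E -> E / H]
E/H ⇒ E/H/H   [E -> E / H]
E/H/H ⇒ H/H/H   [E -> H]
H/H/H ⇒ (E)/H/H   [H -> ( E )]
(E)/H/H ⇒ (E/H)/H/H   [E -> E / H]
(E/H)/H/H ⇒ (H/H)/H/H   [E -> H]
(H/H)/H/H ⇒ (i/H)/H/H   [H -> i]
(i/H)/H/H ⇒ (i/i)/H/H   [H -> i]
(i/i)/H/H ⇒ (i/i)/i/H   [H -> i]
(i/i)/i/H ⇒ (i/i)/i/i   [H -> i]

E ⇒ E/H ⇒ E/H/H ⇒ H/H/H ⇒ (E)/H/H ⇒ (E/H)/H/H ⇒ (H/H)/H/H ⇒ (i/H)/H/H ⇒ (i/i)/H/H ⇒ (i/i)/i/H ⇒ (i/i)/i/i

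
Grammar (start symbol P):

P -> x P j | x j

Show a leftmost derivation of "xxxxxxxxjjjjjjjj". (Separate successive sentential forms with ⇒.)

P ⇒ xPj ⇒ xxPjj ⇒ xxxPjjj ⇒ xxxxPjjjj ⇒ xxxxxPjjjjj ⇒ xxxxxxPjjjjjj ⇒ xxxxxxxPjjjjjjj ⇒ xxxxxxxxjjjjjjjj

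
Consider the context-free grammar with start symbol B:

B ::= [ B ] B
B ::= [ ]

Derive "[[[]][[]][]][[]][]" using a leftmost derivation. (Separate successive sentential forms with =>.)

B=>[B]B=>[[B]B]B=>[[[]]B]B=>[[[]][B]B]B=>[[[]][[]]B]B=>[[[]][[]][]]B=>[[[]][[]][]][B]B=>[[[]][[]][]][[]]B=>[[[]][[]][]][[]][]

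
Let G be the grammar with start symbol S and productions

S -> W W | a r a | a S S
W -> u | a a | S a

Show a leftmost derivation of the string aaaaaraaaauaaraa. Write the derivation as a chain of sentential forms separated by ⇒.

S ⇒ WW   [S -> W W]
WW ⇒ SaW   [W -> S a]
SaW ⇒ WWaW   [S -> W W]
WWaW ⇒ SaWaW   [W -> S a]
SaWaW ⇒ WWaWaW   [S -> W W]
WWaWaW ⇒ aaWaWaW   [W -> a a]
aaWaWaW ⇒ aaSaaWaW   [W -> S a]
aaSaaWaW ⇒ aaWWaaWaW   [S -> W W]
aaWWaaWaW ⇒ aaaaWaaWaW   [W -> a a]
aaaaWaaWaW ⇒ aaaaSaaaWaW   [W -> S a]
aaaaSaaaWaW ⇒ aaaaaraaaaWaW   [S -> a r a]
aaaaaraaaaWaW ⇒ aaaaaraaaauaW   [W -> u]
aaaaaraaaauaW ⇒ aaaaaraaaauaSa   [W -> S a]
aaaaaraaaauaSa ⇒ aaaaaraaaauaaraa   [S -> a r a]

S⇒WW⇒SaW⇒WWaW⇒SaWaW⇒WWaWaW⇒aaWaWaW⇒aaSaaWaW⇒aaWWaaWaW⇒aaaaWaaWaW⇒aaaaSaaaWaW⇒aaaaaraaaaWaW⇒aaaaaraaaauaW⇒aaaaaraaaauaSa⇒aaaaaraaaauaaraa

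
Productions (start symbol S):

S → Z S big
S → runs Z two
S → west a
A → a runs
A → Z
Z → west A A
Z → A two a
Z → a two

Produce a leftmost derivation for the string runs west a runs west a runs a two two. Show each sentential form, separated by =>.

S => runs Z two   [S → runs Z two]
runs Z two => runs west A A two   [Z → west A A]
runs west A A two => runs west a runs A two   [A → a runs]
runs west a runs A two => runs west a runs Z two   [A → Z]
runs west a runs Z two => runs west a runs west A A two   [Z → west A A]
runs west a runs west A A two => runs west a runs west a runs A two   [A → a runs]
runs west a runs west a runs A two => runs west a runs west a runs Z two   [A → Z]
runs west a runs west a runs Z two => runs west a runs west a runs a two two   [Z → a two]

S => runs Z two => runs west A A two => runs west a runs A two => runs west a runs Z two => runs west a runs west A A two => runs west a runs west a runs A two => runs west a runs west a runs Z two => runs west a runs west a runs a two two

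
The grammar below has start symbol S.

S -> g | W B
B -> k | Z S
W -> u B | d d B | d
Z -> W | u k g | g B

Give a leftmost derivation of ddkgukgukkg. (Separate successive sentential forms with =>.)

S => WB   [S -> W B]
WB => ddBB   [W -> d d B]
ddBB => ddkB   [B -> k]
ddkB => ddkZS   [B -> Z S]
ddkZS => ddkgBS   [Z -> g B]
ddkgBS => ddkgZSS   [B -> Z S]
ddkgZSS => ddkgukgSS   [Z -> u k g]
ddkgukgSS => ddkgukgWBS   [S -> W B]
ddkgukgWBS => ddkgukguBBS   [W -> u B]
ddkgukguBBS => ddkgukgukBS   [B -> k]
ddkgukgukBS => ddkgukgukkS   [B -> k]
ddkgukgukkS => ddkgukgukkg   [S -> g]

S=>WB=>ddBB=>ddkB=>ddkZS=>ddkgBS=>ddkgZSS=>ddkgukgSS=>ddkgukgWBS=>ddkgukguBBS=>ddkgukgukBS=>ddkgukgukkS=>ddkgukgukkg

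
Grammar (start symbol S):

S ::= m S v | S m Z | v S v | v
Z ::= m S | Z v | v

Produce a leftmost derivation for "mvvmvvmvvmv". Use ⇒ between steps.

S ⇒ SmZ ⇒ mSvmZ ⇒ mSmZvmZ ⇒ mvSvmZvmZ ⇒ mvSmZvmZvmZ ⇒ mvvmZvmZvmZ ⇒ mvvmvvmZvmZ ⇒ mvvmvvmvvmZ ⇒ mvvmvvmvvmv

S ⇒ SmZ   [S ::= S m Z]
SmZ ⇒ mSvmZ   [S ::= m S v]
mSvmZ ⇒ mSmZvmZ   [S ::= S m Z]
mSmZvmZ ⇒ mvSvmZvmZ   [S ::= v S v]
mvSvmZvmZ ⇒ mvSmZvmZvmZ   [S ::= S m Z]
mvSmZvmZvmZ ⇒ mvvmZvmZvmZ   [S ::= v]
mvvmZvmZvmZ ⇒ mvvmvvmZvmZ   [Z ::= v]
mvvmvvmZvmZ ⇒ mvvmvvmvvmZ   [Z ::= v]
mvvmvvmvvmZ ⇒ mvvmvvmvvmv   [Z ::= v]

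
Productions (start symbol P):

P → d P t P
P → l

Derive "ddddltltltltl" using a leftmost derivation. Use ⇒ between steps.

P ⇒ dPtP ⇒ ddPtPtP ⇒ dddPtPtPtP ⇒ ddddPtPtPtPtP ⇒ ddddltPtPtPtP ⇒ ddddltltPtPtP ⇒ ddddltltltPtP ⇒ ddddltltltltP ⇒ ddddltltltltl

P ⇒ dPtP   [P → d P t P]
dPtP ⇒ ddPtPtP   [P → d P t P]
ddPtPtP ⇒ dddPtPtPtP   [P → d P t P]
dddPtPtPtP ⇒ ddddPtPtPtPtP   [P → d P t P]
ddddPtPtPtPtP ⇒ ddddltPtPtPtP   [P → l]
ddddltPtPtPtP ⇒ ddddltltPtPtP   [P → l]
ddddltltPtPtP ⇒ ddddltltltPtP   [P → l]
ddddltltltPtP ⇒ ddddltltltltP   [P → l]
ddddltltltltP ⇒ ddddltltltltl   [P → l]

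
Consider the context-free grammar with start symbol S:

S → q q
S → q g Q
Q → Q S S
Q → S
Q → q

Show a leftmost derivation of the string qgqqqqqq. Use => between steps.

S => qgQ => qgQSS => qgSSS => qgqqSS => qgqqqqS => qgqqqqqq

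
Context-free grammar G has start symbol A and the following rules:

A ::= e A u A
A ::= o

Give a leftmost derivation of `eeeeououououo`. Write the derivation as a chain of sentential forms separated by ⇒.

A⇒eAuA⇒eeAuAuA⇒eeeAuAuAuA⇒eeeeAuAuAuAuA⇒eeeeouAuAuAuA⇒eeeeououAuAuA⇒eeeeouououAuA⇒eeeeououououA⇒eeeeououououo

A ⇒ eAuA   [A ::= e A u A]
eAuA ⇒ eeAuAuA   [A ::= e A u A]
eeAuAuA ⇒ eeeAuAuAuA   [A ::= e A u A]
eeeAuAuAuA ⇒ eeeeAuAuAuAuA   [A ::= e A u A]
eeeeAuAuAuAuA ⇒ eeeeouAuAuAuA   [A ::= o]
eeeeouAuAuAuA ⇒ eeeeououAuAuA   [A ::= o]
eeeeououAuAuA ⇒ eeeeouououAuA   [A ::= o]
eeeeouououAuA ⇒ eeeeououououA   [A ::= o]
eeeeououououA ⇒ eeeeououououo   [A ::= o]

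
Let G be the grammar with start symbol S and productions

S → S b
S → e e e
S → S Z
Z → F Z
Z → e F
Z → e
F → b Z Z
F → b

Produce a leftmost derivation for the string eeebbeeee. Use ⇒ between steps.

S ⇒ SZ ⇒ SZZ ⇒ SbZZ ⇒ eeebZZ ⇒ eeebFZZ ⇒ eeebbZZZZ ⇒ eeebbeZZZ ⇒ eeebbeeZZ ⇒ eeebbeeeZ ⇒ eeebbeeee

S ⇒ SZ   [S → S Z]
SZ ⇒ SZZ   [S → S Z]
SZZ ⇒ SbZZ   [S → S b]
SbZZ ⇒ eeebZZ   [S → e e e]
eeebZZ ⇒ eeebFZZ   [Z → F Z]
eeebFZZ ⇒ eeebbZZZZ   [F → b Z Z]
eeebbZZZZ ⇒ eeebbeZZZ   [Z → e]
eeebbeZZZ ⇒ eeebbeeZZ   [Z → e]
eeebbeeZZ ⇒ eeebbeeeZ   [Z → e]
eeebbeeeZ ⇒ eeebbeeee   [Z → e]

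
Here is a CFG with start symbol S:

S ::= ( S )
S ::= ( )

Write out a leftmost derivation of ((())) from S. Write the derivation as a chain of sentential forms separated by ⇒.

S ⇒ (S)   [S ::= ( S )]
(S) ⇒ ((S))   [S ::= ( S )]
((S)) ⇒ ((()))   [S ::= ( )]

S ⇒ (S) ⇒ ((S)) ⇒ ((()))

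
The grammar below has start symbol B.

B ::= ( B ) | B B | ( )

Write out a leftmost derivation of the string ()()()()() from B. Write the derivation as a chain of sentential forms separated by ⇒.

B ⇒ BB   [B ::= B B]
BB ⇒ BBB   [B ::= B B]
BBB ⇒ BBBB   [B ::= B B]
BBBB ⇒ BBBBB   [B ::= B B]
BBBBB ⇒ ()BBBB   [B ::= ( )]
()BBBB ⇒ ()()BBB   [B ::= ( )]
()()BBB ⇒ ()()()BB   [B ::= ( )]
()()()BB ⇒ ()()()()B   [B ::= ( )]
()()()()B ⇒ ()()()()()   [B ::= ( )]

B⇒BB⇒BBB⇒BBBB⇒BBBBB⇒()BBBB⇒()()BBB⇒()()()BB⇒()()()()B⇒()()()()()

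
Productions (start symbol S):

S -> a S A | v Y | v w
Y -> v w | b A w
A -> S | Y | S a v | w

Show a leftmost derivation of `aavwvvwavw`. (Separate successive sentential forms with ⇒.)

S ⇒ aSA ⇒ aaSAA ⇒ aavwAA ⇒ aavwSavA ⇒ aavwvYavA ⇒ aavwvvwavA ⇒ aavwvvwavw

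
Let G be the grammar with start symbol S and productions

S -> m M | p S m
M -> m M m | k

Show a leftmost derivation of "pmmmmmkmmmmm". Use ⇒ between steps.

S⇒pSm⇒pmMm⇒pmmMmm⇒pmmmMmmm⇒pmmmmMmmmm⇒pmmmmmMmmmmm⇒pmmmmmkmmmmm

S ⇒ pSm   [S -> p S m]
pSm ⇒ pmMm   [S -> m M]
pmMm ⇒ pmmMmm   [M -> m M m]
pmmMmm ⇒ pmmmMmmm   [M -> m M m]
pmmmMmmm ⇒ pmmmmMmmmm   [M -> m M m]
pmmmmMmmmm ⇒ pmmmmmMmmmmm   [M -> m M m]
pmmmmmMmmmmm ⇒ pmmmmmkmmmmm   [M -> k]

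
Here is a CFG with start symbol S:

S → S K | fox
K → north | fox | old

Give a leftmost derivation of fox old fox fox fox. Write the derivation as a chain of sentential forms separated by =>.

S => S K => S K K => S K K K => S K K K K => fox K K K K => fox old K K K => fox old fox K K => fox old fox fox K => fox old fox fox fox

S => S K   [S → S K]
S K => S K K   [S → S K]
S K K => S K K K   [S → S K]
S K K K => S K K K K   [S → S K]
S K K K K => fox K K K K   [S → fox]
fox K K K K => fox old K K K   [K → old]
fox old K K K => fox old fox K K   [K → fox]
fox old fox K K => fox old fox fox K   [K → fox]
fox old fox fox K => fox old fox fox fox   [K → fox]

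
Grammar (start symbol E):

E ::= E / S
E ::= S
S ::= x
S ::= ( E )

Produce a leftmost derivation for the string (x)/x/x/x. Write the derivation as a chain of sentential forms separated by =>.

E => E/S => E/S/S => E/S/S/S => S/S/S/S => (E)/S/S/S => (S)/S/S/S => (x)/S/S/S => (x)/x/S/S => (x)/x/x/S => (x)/x/x/x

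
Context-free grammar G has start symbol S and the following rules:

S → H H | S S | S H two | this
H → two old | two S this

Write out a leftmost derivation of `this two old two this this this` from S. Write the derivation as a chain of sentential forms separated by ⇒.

S ⇒ S S ⇒ S S S ⇒ S S S S ⇒ S H two S S S ⇒ this H two S S S ⇒ this two old two S S S ⇒ this two old two this S S ⇒ this two old two this this S ⇒ this two old two this this this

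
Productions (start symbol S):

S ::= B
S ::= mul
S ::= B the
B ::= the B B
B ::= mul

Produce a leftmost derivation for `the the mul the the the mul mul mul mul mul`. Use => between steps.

S => B => the B B => the the B B B => the the mul B B => the the mul the B B B => the the mul the the B B B B => the the mul the the the B B B B B => the the mul the the the mul B B B B => the the mul the the the mul mul B B B => the the mul the the the mul mul mul B B => the the mul the the the mul mul mul mul B => the the mul the the the mul mul mul mul mul

S => B   [S ::= B]
B => the B B   [B ::= the B B]
the B B => the the B B B   [B ::= the B B]
the the B B B => the the mul B B   [B ::= mul]
the the mul B B => the the mul the B B B   [B ::= the B B]
the the mul the B B B => the the mul the the B B B B   [B ::= the B B]
the the mul the the B B B B => the the mul the the the B B B B B   [B ::= the B B]
the the mul the the the B B B B B => the the mul the the the mul B B B B   [B ::= mul]
the the mul the the the mul B B B B => the the mul the the the mul mul B B B   [B ::= mul]
the the mul the the the mul mul B B B => the the mul the the the mul mul mul B B   [B ::= mul]
the the mul the the the mul mul mul B B => the the mul the the the mul mul mul mul B   [B ::= mul]
the the mul the the the mul mul mul mul B => the the mul the the the mul mul mul mul mul   [B ::= mul]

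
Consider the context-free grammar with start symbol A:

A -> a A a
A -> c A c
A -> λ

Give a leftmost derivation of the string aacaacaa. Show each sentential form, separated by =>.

A => aAa => aaAaa => aacAcaa => aacaAacaa => aacaacaa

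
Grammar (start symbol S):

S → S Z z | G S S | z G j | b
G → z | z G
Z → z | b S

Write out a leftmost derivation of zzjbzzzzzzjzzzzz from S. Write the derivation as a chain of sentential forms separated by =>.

S => SZz   [S → S Z z]
SZz => zGjZz   [S → z G j]
zGjZz => zzjZz   [G → z]
zzjZz => zzjbSz   [Z → b S]
zzjbSz => zzjbSZzz   [S → S Z z]
zzjbSZzz => zzjbSZzZzz   [S → S Z z]
zzjbSZzZzz => zzjbzGjZzZzz   [S → z G j]
zzjbzGjZzZzz => zzjbzzGjZzZzz   [G → z G]
zzjbzzGjZzZzz => zzjbzzzGjZzZzz   [G → z G]
zzjbzzzGjZzZzz => zzjbzzzzGjZzZzz   [G → z G]
zzjbzzzzGjZzZzz => zzjbzzzzzGjZzZzz   [G → z G]
zzjbzzzzzGjZzZzz => zzjbzzzzzzjZzZzz   [G → z]
zzjbzzzzzzjZzZzz => zzjbzzzzzzjzzZzz   [Z → z]
zzjbzzzzzzjzzZzz => zzjbzzzzzzjzzzzz   [Z → z]

S => SZz => zGjZz => zzjZz => zzjbSz => zzjbSZzz => zzjbSZzZzz => zzjbzGjZzZzz => zzjbzzGjZzZzz => zzjbzzzGjZzZzz => zzjbzzzzGjZzZzz => zzjbzzzzzGjZzZzz => zzjbzzzzzzjZzZzz => zzjbzzzzzzjzzZzz => zzjbzzzzzzjzzzzz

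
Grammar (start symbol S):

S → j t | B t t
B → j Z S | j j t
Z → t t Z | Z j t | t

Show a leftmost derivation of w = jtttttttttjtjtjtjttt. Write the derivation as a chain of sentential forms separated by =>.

S=>Btt=>jZStt=>jttZStt=>jttttZStt=>jttttttZStt=>jttttttZjtStt=>jttttttttZjtStt=>jttttttttZjtjtStt=>jttttttttZjtjtjtStt=>jtttttttttjtjtjtStt=>jtttttttttjtjtjtjttt

S => Btt   [S → B t t]
Btt => jZStt   [B → j Z S]
jZStt => jttZStt   [Z → t t Z]
jttZStt => jttttZStt   [Z → t t Z]
jttttZStt => jttttttZStt   [Z → t t Z]
jttttttZStt => jttttttZjtStt   [Z → Z j t]
jttttttZjtStt => jttttttttZjtStt   [Z → t t Z]
jttttttttZjtStt => jttttttttZjtjtStt   [Z → Z j t]
jttttttttZjtjtStt => jttttttttZjtjtjtStt   [Z → Z j t]
jttttttttZjtjtjtStt => jtttttttttjtjtjtStt   [Z → t]
jtttttttttjtjtjtStt => jtttttttttjtjtjtjttt   [S → j t]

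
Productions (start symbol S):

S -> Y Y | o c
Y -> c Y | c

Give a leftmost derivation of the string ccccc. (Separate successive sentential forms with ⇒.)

S ⇒ YY ⇒ cYY ⇒ ccYY ⇒ cccY ⇒ ccccY ⇒ ccccc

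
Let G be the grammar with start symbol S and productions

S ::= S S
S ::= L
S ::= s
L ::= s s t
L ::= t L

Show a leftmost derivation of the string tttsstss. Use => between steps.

S => SS   [S ::= S S]
SS => LS   [S ::= L]
LS => tLS   [L ::= t L]
tLS => ttLS   [L ::= t L]
ttLS => tttLS   [L ::= t L]
tttLS => tttsstS   [L ::= s s t]
tttsstS => tttsstSS   [S ::= S S]
tttsstSS => tttsstsS   [S ::= s]
tttsstsS => tttsstss   [S ::= s]

S => SS => LS => tLS => ttLS => tttLS => tttsstS => tttsstSS => tttsstsS => tttsstss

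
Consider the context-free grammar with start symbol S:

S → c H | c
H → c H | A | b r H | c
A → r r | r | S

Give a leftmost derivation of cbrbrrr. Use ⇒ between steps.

S⇒cH⇒cbrH⇒cbrbrH⇒cbrbrA⇒cbrbrrr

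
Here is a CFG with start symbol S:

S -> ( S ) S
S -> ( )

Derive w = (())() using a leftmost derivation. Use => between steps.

S=>(S)S=>(())S=>(())()

S => (S)S   [S -> ( S ) S]
(S)S => (())S   [S -> ( )]
(())S => (())()   [S -> ( )]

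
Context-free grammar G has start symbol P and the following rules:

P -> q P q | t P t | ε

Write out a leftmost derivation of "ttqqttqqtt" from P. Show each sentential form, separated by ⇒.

P⇒tPt⇒ttPtt⇒ttqPqtt⇒ttqqPqqtt⇒ttqqtPtqqtt⇒ttqqttqqtt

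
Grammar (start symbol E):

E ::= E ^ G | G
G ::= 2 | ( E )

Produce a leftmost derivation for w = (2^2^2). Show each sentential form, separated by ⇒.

E ⇒ G   [E ::= G]
G ⇒ (E)   [G ::= ( E )]
(E) ⇒ (E^G)   [E ::= E ^ G]
(E^G) ⇒ (E^G^G)   [E ::= E ^ G]
(E^G^G) ⇒ (G^G^G)   [E ::= G]
(G^G^G) ⇒ (2^G^G)   [G ::= 2]
(2^G^G) ⇒ (2^2^G)   [G ::= 2]
(2^2^G) ⇒ (2^2^2)   [G ::= 2]

E ⇒ G ⇒ (E) ⇒ (E^G) ⇒ (E^G^G) ⇒ (G^G^G) ⇒ (2^G^G) ⇒ (2^2^G) ⇒ (2^2^2)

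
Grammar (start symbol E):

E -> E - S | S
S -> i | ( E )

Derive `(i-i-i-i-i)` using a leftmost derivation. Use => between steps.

E=>S=>(E)=>(E-S)=>(E-S-S)=>(E-S-S-S)=>(E-S-S-S-S)=>(S-S-S-S-S)=>(i-S-S-S-S)=>(i-i-S-S-S)=>(i-i-i-S-S)=>(i-i-i-i-S)=>(i-i-i-i-i)

E => S   [E -> S]
S => (E)   [S -> ( E )]
(E) => (E-S)   [E -> E - S]
(E-S) => (E-S-S)   [E -> E - S]
(E-S-S) => (E-S-S-S)   [E -> E - S]
(E-S-S-S) => (E-S-S-S-S)   [E -> E - S]
(E-S-S-S-S) => (S-S-S-S-S)   [E -> S]
(S-S-S-S-S) => (i-S-S-S-S)   [S -> i]
(i-S-S-S-S) => (i-i-S-S-S)   [S -> i]
(i-i-S-S-S) => (i-i-i-S-S)   [S -> i]
(i-i-i-S-S) => (i-i-i-i-S)   [S -> i]
(i-i-i-i-S) => (i-i-i-i-i)   [S -> i]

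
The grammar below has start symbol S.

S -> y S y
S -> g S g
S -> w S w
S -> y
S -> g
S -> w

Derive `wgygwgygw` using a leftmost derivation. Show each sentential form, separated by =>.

S => wSw   [S -> w S w]
wSw => wgSgw   [S -> g S g]
wgSgw => wgySygw   [S -> y S y]
wgySygw => wgygSgygw   [S -> g S g]
wgygSgygw => wgygwgygw   [S -> w]

S => wSw => wgSgw => wgySygw => wgygSgygw => wgygwgygw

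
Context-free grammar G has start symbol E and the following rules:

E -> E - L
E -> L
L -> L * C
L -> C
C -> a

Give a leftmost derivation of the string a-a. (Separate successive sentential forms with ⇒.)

E ⇒ E-L   [E -> E - L]
E-L ⇒ L-L   [E -> L]
L-L ⇒ C-L   [L -> C]
C-L ⇒ a-L   [C -> a]
a-L ⇒ a-C   [L -> C]
a-C ⇒ a-a   [C -> a]

E ⇒ E-L ⇒ L-L ⇒ C-L ⇒ a-L ⇒ a-C ⇒ a-a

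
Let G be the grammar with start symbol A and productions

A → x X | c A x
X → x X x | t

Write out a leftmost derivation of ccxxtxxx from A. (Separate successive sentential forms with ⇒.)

A⇒cAx⇒ccAxx⇒ccxXxx⇒ccxxXxxx⇒ccxxtxxx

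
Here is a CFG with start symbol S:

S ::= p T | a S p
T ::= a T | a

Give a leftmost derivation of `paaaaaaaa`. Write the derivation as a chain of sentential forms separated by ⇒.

S⇒pT⇒paT⇒paaT⇒paaaT⇒paaaaT⇒paaaaaT⇒paaaaaaT⇒paaaaaaaT⇒paaaaaaaa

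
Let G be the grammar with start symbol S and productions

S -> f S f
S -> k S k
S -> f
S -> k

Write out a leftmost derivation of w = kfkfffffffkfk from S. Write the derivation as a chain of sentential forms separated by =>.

S => kSk   [S -> k S k]
kSk => kfSfk   [S -> f S f]
kfSfk => kfkSkfk   [S -> k S k]
kfkSkfk => kfkfSfkfk   [S -> f S f]
kfkfSfkfk => kfkffSffkfk   [S -> f S f]
kfkffSffkfk => kfkfffSfffkfk   [S -> f S f]
kfkfffSfffkfk => kfkfffffffkfk   [S -> f]

S => kSk => kfSfk => kfkSkfk => kfkfSfkfk => kfkffSffkfk => kfkfffSfffkfk => kfkfffffffkfk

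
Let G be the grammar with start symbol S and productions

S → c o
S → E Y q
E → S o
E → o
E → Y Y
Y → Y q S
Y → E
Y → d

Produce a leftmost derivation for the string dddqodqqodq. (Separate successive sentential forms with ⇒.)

S ⇒ EYq ⇒ SoYq ⇒ EYqoYq ⇒ YYYqoYq ⇒ dYYqoYq ⇒ ddYqoYq ⇒ ddYqSqoYq ⇒ dddqSqoYq ⇒ dddqEYqqoYq ⇒ dddqoYqqoYq ⇒ dddqodqqoYq ⇒ dddqodqqodq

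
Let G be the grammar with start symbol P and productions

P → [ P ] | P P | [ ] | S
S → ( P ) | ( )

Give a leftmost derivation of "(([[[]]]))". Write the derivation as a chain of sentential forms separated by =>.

P => S => (P) => (S) => ((P)) => (([P])) => (([[P]])) => (([[[]]]))

P => S   [P → S]
S => (P)   [S → ( P )]
(P) => (S)   [P → S]
(S) => ((P))   [S → ( P )]
((P)) => (([P]))   [P → [ P ]]
(([P])) => (([[P]]))   [P → [ P ]]
(([[P]])) => (([[[]]]))   [P → [ ]]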